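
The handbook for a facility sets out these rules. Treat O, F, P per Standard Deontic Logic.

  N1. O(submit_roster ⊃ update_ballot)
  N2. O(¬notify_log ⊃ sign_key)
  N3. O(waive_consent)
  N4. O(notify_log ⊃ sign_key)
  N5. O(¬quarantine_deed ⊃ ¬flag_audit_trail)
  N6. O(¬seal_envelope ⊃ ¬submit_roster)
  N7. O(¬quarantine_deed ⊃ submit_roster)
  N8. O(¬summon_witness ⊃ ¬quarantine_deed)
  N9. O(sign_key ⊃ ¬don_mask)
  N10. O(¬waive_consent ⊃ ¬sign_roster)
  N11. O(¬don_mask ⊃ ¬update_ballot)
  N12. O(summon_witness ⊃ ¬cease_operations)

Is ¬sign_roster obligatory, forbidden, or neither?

Premise 10 is O(¬waive_consent ⊃ ¬sign_roster), but O(¬waive_consent) is not derivable from the premises, so it does not yield O(¬sign_roster).
No premise or chain of K-axiom applications forces O(¬sign_roster), and none forces O(sign_roster). So ¬sign_roster is neither obligatory nor forbidden under these norms.

Neither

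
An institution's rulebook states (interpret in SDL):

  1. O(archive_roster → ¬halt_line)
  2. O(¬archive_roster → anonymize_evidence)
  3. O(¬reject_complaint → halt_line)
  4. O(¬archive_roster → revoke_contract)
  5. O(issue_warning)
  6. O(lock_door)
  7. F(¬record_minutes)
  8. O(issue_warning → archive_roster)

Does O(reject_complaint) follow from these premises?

Yes

Premise 5 gives O(issue_warning).
With premise 8, O(issue_warning → archive_roster), the K-axiom yields O(archive_roster).
With premise 1, O(archive_roster → ¬halt_line), the K-axiom yields O(¬halt_line).
Premise 3, O(¬reject_complaint → halt_line), contraposes to O(¬halt_line → reject_complaint); with O(¬halt_line) we get O(reject_complaint).
Premises 2, 4, 6, 7 do not contribute to this derivation.
So O(reject_complaint) follows.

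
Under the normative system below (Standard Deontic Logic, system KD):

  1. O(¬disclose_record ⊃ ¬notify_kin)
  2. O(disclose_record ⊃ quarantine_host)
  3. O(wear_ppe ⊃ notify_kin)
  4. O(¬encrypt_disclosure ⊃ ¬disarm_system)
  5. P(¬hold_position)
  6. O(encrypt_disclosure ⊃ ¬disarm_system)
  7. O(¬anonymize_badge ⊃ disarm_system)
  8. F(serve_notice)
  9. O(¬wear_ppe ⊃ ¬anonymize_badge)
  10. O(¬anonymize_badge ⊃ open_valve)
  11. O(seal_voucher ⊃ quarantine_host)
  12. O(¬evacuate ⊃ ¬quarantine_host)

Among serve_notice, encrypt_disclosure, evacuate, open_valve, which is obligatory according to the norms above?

By case analysis on encrypt_disclosure: premise 6 gives O(encrypt_disclosure ⊃ ¬disarm_system) and premise 4 gives O(¬encrypt_disclosure ⊃ ¬disarm_system), so O(¬disarm_system) either way.
The contrapositive of premise 7 (O(¬anonymize_badge ⊃ disarm_system)) is O(¬disarm_system ⊃ anonymize_badge), and O(¬disarm_system) is already established, so O(anonymize_badge).
Premise 9 is O(¬wear_ppe ⊃ ¬anonymize_badge); contrapositively O(anonymize_badge ⊃ wear_ppe). Since O(anonymize_badge) holds, K gives O(wear_ppe).
Premise 3 is O(wear_ppe ⊃ notify_kin); since O(wear_ppe), deontic closure gives O(notify_kin).
Premise 1 is O(¬disclose_record ⊃ ¬notify_kin); contrapositively O(notify_kin ⊃ disclose_record). Since O(notify_kin) holds, K gives O(disclose_record).
With premise 2, O(disclose_record ⊃ quarantine_host), the K-axiom yields O(quarantine_host).
The contrapositive of premise 12 (O(¬evacuate ⊃ ¬quarantine_host)) is O(quarantine_host ⊃ evacuate), and O(quarantine_host) is already established, so O(evacuate).
So O(evacuate) holds — evacuate is obligatory. None of the other listed options is made obligatory by any chain of premises.

evacuate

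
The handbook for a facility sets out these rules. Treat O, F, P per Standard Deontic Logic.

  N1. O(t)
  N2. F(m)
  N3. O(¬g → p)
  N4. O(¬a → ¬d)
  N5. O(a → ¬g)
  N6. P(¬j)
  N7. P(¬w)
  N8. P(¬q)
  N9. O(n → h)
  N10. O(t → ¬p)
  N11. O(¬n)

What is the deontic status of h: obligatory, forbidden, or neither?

Premise 9 is O(n → h), but O(n) is not derivable from the premises, so it does not yield O(h).
No premise or chain of K-axiom applications forces O(h), and none forces O(¬h). So h is neither obligatory nor forbidden under these norms.

Neither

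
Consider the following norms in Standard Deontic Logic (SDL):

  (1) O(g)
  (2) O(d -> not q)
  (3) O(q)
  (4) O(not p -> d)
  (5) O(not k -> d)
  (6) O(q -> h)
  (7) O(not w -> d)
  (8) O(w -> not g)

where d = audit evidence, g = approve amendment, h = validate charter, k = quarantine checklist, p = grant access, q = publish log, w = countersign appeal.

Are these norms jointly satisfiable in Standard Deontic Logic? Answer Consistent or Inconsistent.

Premise 1 gives O(g).
Premise 8, O(w -> not g), contraposes to O(g -> not w); with O(g) we get O(not w).
With premise 7, O(not w -> d), the K-axiom yields O(d).
With premise 2, O(d -> not q), the K-axiom yields O(not q).
But premise 3 directly asserts O(q).
We now have both O(not q) and O(q) — q is simultaneously obligatory and forbidden, violating the D-axiom.

Inconsistent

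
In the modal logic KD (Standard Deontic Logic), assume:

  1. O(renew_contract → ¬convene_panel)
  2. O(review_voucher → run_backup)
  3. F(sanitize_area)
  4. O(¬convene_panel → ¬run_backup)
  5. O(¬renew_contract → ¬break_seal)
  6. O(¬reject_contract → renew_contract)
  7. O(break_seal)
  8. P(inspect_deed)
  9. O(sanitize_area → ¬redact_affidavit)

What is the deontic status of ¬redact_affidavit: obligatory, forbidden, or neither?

Neither

Premise 9 is O(sanitize_area → ¬redact_affidavit), but O(sanitize_area) is not derivable from the premises, so it does not yield O(¬redact_affidavit).
No premise or chain of K-axiom applications forces O(¬redact_affidavit), and none forces O(redact_affidavit). So ¬redact_affidavit is neither obligatory nor forbidden under these norms.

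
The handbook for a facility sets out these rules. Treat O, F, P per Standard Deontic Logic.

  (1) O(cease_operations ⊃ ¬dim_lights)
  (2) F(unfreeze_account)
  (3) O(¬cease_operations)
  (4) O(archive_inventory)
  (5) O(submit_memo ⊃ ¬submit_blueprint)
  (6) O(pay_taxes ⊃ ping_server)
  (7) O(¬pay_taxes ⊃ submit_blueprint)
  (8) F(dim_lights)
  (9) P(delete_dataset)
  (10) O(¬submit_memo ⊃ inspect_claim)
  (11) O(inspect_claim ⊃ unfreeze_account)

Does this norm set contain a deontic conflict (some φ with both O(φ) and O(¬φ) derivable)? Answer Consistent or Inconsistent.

Premise 1 is O(cease_operations ⊃ ¬dim_lights); even if O(¬dim_lights) held, inferring O(cease_operations) would be affirming the consequent — invalid.
So O(cease_operations) is not derivable, and the apparent clash with O(¬cease_operations) does not arise.
A world satisfying every obligation exists (e.g. archive_inventory=true, cease_operations=false, delete_dataset=false, dim_lights=false, inspect_claim=false, pay_taxes=true, ping_server=true, submit_blueprint=false, submit_memo=true, unfreeze_account=false); no atom is both obligatory and forbidden, so the set is consistent.

Consistent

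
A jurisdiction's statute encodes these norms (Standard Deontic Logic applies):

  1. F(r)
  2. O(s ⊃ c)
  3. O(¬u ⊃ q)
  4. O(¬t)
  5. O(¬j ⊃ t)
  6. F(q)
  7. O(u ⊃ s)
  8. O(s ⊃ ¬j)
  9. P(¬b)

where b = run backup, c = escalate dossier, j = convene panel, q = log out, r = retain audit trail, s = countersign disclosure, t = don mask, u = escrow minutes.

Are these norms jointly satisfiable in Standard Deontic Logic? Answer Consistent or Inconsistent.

Premise 4 states O(¬t) outright.
Premise 5 is O(¬j ⊃ t); contrapositively O(¬t ⊃ j). Since O(¬t) holds, K gives O(j).
The contrapositive of premise 8 (O(s ⊃ ¬j)) is O(j ⊃ ¬s), and O(j) is already established, so O(¬s).
Premise 7, O(u ⊃ s), contraposes to O(¬s ⊃ ¬u); with O(¬s) we get O(¬u).
With premise 3, O(¬u ⊃ q), the K-axiom yields O(q).
Yet premise 6 is F(q), i.e. O(¬q).
We now have both O(q) and O(¬q) — q is simultaneously obligatory and forbidden, violating the D-axiom.

Inconsistent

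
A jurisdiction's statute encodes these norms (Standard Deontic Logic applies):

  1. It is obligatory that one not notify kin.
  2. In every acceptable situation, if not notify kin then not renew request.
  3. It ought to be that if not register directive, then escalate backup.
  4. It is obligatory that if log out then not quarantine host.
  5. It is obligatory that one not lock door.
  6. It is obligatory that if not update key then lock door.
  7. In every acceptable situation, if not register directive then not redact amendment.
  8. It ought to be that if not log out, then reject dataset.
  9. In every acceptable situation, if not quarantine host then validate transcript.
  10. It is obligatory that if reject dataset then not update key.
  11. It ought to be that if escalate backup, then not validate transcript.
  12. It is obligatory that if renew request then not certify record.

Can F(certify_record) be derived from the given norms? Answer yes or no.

No

Premise 12 is O(renew_request → ¬certify_record), but O(renew_request) is not derivable from the premises, so it does not yield O(¬certify_record).
No other premise forces O(¬certify_record). An ideal world satisfying every premise can still have certify_record true, so F(certify_record) is not derivable.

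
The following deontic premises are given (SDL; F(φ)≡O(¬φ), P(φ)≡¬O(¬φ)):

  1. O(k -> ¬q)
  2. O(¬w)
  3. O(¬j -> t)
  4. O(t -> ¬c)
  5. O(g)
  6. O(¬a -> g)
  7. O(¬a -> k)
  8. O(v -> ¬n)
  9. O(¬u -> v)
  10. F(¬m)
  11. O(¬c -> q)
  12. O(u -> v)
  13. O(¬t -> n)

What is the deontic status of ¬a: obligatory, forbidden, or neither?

Forbidden

By case analysis on u: premise 12 gives O(u -> v) and premise 9 gives O(¬u -> v), so O(v) either way.
Premise 8 is O(v -> ¬n); since O(v), deontic closure gives O(¬n).
The contrapositive of premise 13 (O(¬t -> n)) is O(¬n -> t), and O(¬n) is already established, so O(t).
Applying K to premise 4 (O(t -> ¬c)) and O(t) yields O(¬c).
With premise 11, O(¬c -> q), the K-axiom yields O(q).
The contrapositive of premise 1 (O(k -> ¬q)) is O(q -> ¬k), and O(q) is already established, so O(¬k).
The contrapositive of premise 7 (O(¬a -> k)) is O(¬k -> a), and O(¬k) is already established, so O(a).
Premises 2, 3, 5, 6, 10 do not contribute to this derivation.
Thus O(a), which is F(¬a): ¬a is forbidden.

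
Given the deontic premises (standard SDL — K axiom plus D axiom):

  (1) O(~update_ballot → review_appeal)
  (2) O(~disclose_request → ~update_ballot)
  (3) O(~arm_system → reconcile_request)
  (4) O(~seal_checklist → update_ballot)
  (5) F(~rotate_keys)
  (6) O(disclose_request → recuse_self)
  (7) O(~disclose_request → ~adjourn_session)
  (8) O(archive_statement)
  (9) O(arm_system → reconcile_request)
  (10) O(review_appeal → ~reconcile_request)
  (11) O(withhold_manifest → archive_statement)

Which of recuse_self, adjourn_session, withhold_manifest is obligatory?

By case analysis on ~arm_system: premise 3 gives O(~arm_system → reconcile_request) and premise 9 gives O(arm_system → reconcile_request), so O(reconcile_request) either way.
Premise 10, O(review_appeal → ~reconcile_request), contraposes to O(reconcile_request → ~review_appeal); with O(reconcile_request) we get O(~review_appeal).
Premise 1 is O(~update_ballot → review_appeal); contrapositively O(~review_appeal → update_ballot). Since O(~review_appeal) holds, K gives O(update_ballot).
The contrapositive of premise 2 (O(~disclose_request → ~update_ballot)) is O(update_ballot → disclose_request), and O(update_ballot) is already established, so O(disclose_request).
With premise 6, O(disclose_request → recuse_self), the K-axiom yields O(recuse_self).
So O(recuse_self) holds — recuse_self is obligatory. None of the other listed options is made obligatory by any chain of premises.

recuse_self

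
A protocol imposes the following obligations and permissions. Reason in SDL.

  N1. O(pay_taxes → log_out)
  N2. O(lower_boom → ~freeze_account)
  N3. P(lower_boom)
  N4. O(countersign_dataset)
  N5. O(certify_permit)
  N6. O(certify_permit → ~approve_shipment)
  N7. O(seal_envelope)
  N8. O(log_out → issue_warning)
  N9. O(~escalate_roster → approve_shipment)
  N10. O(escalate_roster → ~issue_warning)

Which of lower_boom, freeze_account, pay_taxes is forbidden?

pay_taxes

Premise 5 gives O(certify_permit).
Premise 6 is O(certify_permit → ~approve_shipment); since O(certify_permit), deontic closure gives O(~approve_shipment).
Premise 9, O(~escalate_roster → approve_shipment), contraposes to O(~approve_shipment → escalate_roster); with O(~approve_shipment) we get O(escalate_roster).
With premise 10, O(escalate_roster → ~issue_warning), the K-axiom yields O(~issue_warning).
The contrapositive of premise 8 (O(log_out → issue_warning)) is O(~issue_warning → ~log_out), and O(~issue_warning) is already established, so O(~log_out).
The contrapositive of premise 1 (O(pay_taxes → log_out)) is O(~log_out → ~pay_taxes), and O(~log_out) is already established, so O(~pay_taxes).
So O(~pay_taxes) holds, i.e. pay_taxes is forbidden. None of the other listed options is forbidden under the premises.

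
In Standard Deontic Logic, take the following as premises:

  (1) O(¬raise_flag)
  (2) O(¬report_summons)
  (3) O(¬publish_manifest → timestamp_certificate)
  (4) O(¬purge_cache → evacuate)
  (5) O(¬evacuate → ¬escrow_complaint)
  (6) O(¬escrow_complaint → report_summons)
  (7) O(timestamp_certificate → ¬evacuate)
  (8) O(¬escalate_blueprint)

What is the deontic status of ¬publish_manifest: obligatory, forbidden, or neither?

Forbidden

From premise 2 we have O(¬report_summons).
Premise 6 is O(¬escrow_complaint → report_summons); contrapositively O(¬report_summons → escrow_complaint). Since O(¬report_summons) holds, K gives O(escrow_complaint).
The contrapositive of premise 5 (O(¬evacuate → ¬escrow_complaint)) is O(escrow_complaint → evacuate), and O(escrow_complaint) is already established, so O(evacuate).
Premise 7 is O(timestamp_certificate → ¬evacuate); contrapositively O(evacuate → ¬timestamp_certificate). Since O(evacuate) holds, K gives O(¬timestamp_certificate).
The contrapositive of premise 3 (O(¬publish_manifest → timestamp_certificate)) is O(¬timestamp_certificate → publish_manifest), and O(¬timestamp_certificate) is already established, so O(publish_manifest).
Premises 1, 4, 8 do not contribute to this derivation.
Thus O(publish_manifest), which is F(¬publish_manifest): ¬publish_manifest is forbidden.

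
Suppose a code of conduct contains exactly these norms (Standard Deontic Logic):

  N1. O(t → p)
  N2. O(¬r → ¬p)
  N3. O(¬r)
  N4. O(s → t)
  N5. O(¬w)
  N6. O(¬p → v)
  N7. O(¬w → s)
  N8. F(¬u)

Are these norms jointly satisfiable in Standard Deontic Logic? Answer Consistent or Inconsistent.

Premise 5 gives O(¬w).
From O(¬w) and premise 7, O(¬w → s), we obtain O(s).
Premise 4 is O(s → t); since O(s), deontic closure gives O(t).
Applying K to premise 1 (O(t → p)) and O(t) yields O(p).
Premise 2 is O(¬r → ¬p); contrapositively O(p → r). Since O(p) holds, K gives O(r).
But premise 3 directly asserts O(¬r).
We now have both O(r) and O(¬r) — r is simultaneously obligatory and forbidden, violating the D-axiom.

Inconsistent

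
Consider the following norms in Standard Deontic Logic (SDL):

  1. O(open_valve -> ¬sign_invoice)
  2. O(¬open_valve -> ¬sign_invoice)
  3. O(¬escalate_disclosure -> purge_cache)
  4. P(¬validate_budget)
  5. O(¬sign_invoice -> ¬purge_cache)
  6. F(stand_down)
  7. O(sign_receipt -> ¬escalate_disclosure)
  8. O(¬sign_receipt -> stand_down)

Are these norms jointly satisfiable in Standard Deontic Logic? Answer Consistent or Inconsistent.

Inconsistent

Premises 2 and 1 cover both cases: O(¬open_valve -> ¬sign_invoice) and O(open_valve -> ¬sign_invoice). Since ¬open_valve ∨ open_valve is a tautology, O(¬sign_invoice) follows.
From O(¬sign_invoice) and premise 5, O(¬sign_invoice -> ¬purge_cache), we obtain O(¬purge_cache).
The contrapositive of premise 3 (O(¬escalate_disclosure -> purge_cache)) is O(¬purge_cache -> escalate_disclosure), and O(¬purge_cache) is already established, so O(escalate_disclosure).
Premise 7 is O(sign_receipt -> ¬escalate_disclosure); contrapositively O(escalate_disclosure -> ¬sign_receipt). Since O(escalate_disclosure) holds, K gives O(¬sign_receipt).
Premise 8 is O(¬sign_receipt -> stand_down); since O(¬sign_receipt), deontic closure gives O(stand_down).
However, F(stand_down) at premise 6 amounts to O(¬stand_down).
We now have both O(stand_down) and O(¬stand_down) — stand_down is simultaneously obligatory and forbidden, violating the D-axiom.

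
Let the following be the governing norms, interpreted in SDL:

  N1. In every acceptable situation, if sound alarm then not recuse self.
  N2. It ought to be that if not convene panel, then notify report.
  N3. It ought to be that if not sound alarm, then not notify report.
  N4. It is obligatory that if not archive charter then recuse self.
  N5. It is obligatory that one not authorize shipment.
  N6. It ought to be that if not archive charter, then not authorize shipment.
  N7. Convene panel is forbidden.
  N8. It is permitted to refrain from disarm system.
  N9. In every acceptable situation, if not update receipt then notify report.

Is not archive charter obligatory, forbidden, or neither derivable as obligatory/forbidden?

Forbidden

Premise 7, F(convene_panel), is equivalent to O(¬convene_panel).
With premise 2, O(¬convene_panel → notify_report), the K-axiom yields O(notify_report).
Premise 3 is O(¬sound_alarm → ¬notify_report); contrapositively O(notify_report → sound_alarm). Since O(notify_report) holds, K gives O(sound_alarm).
From O(sound_alarm) and premise 1, O(sound_alarm → ¬recuse_self), we obtain O(¬recuse_self).
Premise 4, O(¬archive_charter → recuse_self), contraposes to O(¬recuse_self → archive_charter); with O(¬recuse_self) we get O(archive_charter).
Premises 5, 6, 8, 9 do not contribute to this derivation.
Thus O(archive_charter), which is F(¬archive_charter): ¬archive_charter is forbidden.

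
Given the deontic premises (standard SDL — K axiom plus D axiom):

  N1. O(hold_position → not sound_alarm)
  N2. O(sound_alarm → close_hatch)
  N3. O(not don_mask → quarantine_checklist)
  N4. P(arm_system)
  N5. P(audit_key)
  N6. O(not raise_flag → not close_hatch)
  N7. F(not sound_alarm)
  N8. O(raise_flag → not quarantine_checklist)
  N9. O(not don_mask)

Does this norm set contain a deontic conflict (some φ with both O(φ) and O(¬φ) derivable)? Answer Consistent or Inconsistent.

Premise 9 states O(not don_mask) outright.
Applying K to premise 3 (O(not don_mask → quarantine_checklist)) and O(not don_mask) yields O(quarantine_checklist).
Premise 8, O(raise_flag → not quarantine_checklist), contraposes to O(quarantine_checklist → not raise_flag); with O(quarantine_checklist) we get O(not raise_flag).
Premise 6 is O(not raise_flag → not close_hatch); since O(not raise_flag), deontic closure gives O(not close_hatch).
Premise 2, O(sound_alarm → close_hatch), contraposes to O(not close_hatch → not sound_alarm); with O(not close_hatch) we get O(not sound_alarm).
However, F(not sound_alarm) at premise 7 amounts to O(sound_alarm).
We now have both O(not sound_alarm) and O(sound_alarm) — sound_alarm is simultaneously obligatory and forbidden, violating the D-axiom.

Inconsistent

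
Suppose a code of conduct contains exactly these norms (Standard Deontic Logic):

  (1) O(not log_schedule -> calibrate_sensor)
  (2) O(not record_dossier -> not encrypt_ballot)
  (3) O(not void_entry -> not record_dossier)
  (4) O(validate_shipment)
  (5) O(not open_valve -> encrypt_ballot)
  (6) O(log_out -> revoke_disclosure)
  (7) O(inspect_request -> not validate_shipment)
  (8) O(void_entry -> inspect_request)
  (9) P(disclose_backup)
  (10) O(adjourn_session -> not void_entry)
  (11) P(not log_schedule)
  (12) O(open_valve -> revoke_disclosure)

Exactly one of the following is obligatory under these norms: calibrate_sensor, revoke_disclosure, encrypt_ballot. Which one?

From premise 4 we have O(validate_shipment).
Premise 7 is O(inspect_request -> not validate_shipment); contrapositively O(validate_shipment -> not inspect_request). Since O(validate_shipment) holds, K gives O(not inspect_request).
Premise 8 is O(void_entry -> inspect_request); contrapositively O(not inspect_request -> not void_entry). Since O(not inspect_request) holds, K gives O(not void_entry).
Applying K to premise 3 (O(not void_entry -> not record_dossier)) and O(not void_entry) yields O(not record_dossier).
From O(not record_dossier) and premise 2, O(not record_dossier -> not encrypt_ballot), we obtain O(not encrypt_ballot).
The contrapositive of premise 5 (O(not open_valve -> encrypt_ballot)) is O(not encrypt_ballot -> open_valve), and O(not encrypt_ballot) is already established, so O(open_valve).
From O(open_valve) and premise 12, O(open_valve -> revoke_disclosure), we obtain O(revoke_disclosure).
So O(revoke_disclosure) holds — revoke_disclosure is obligatory. None of the other listed options is made obligatory by any chain of premises.

revoke_disclosure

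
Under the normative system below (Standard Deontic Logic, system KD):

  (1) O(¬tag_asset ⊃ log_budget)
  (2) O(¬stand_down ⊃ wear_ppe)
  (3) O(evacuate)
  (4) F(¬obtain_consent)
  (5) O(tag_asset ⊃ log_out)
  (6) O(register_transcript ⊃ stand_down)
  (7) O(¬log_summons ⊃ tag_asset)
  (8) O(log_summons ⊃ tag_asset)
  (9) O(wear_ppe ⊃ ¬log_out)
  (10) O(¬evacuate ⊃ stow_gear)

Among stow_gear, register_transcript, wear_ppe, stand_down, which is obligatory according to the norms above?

stand_down

Premises 7 and 8 are O(¬log_summons ⊃ tag_asset) and O(log_summons ⊃ tag_asset); every ideal world satisfies ¬log_summons or log_summons, so in either case tag_asset holds — hence O(tag_asset).
From O(tag_asset) and premise 5, O(tag_asset ⊃ log_out), we obtain O(log_out).
The contrapositive of premise 9 (O(wear_ppe ⊃ ¬log_out)) is O(log_out ⊃ ¬wear_ppe), and O(log_out) is already established, so O(¬wear_ppe).
The contrapositive of premise 2 (O(¬stand_down ⊃ wear_ppe)) is O(¬wear_ppe ⊃ stand_down), and O(¬wear_ppe) is already established, so O(stand_down).
So O(stand_down) holds — stand_down is obligatory. None of the other listed options is made obligatory by any chain of premises.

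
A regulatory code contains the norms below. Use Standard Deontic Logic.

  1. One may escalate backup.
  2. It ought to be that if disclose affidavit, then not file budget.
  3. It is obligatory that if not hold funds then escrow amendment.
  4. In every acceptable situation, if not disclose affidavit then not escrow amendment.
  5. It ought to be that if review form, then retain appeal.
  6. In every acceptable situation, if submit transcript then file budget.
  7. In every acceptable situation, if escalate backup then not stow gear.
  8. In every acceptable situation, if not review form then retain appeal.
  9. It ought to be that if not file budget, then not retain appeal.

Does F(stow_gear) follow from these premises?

Premise 7 is O(escalate_backup → ¬stow_gear), but O(escalate_backup) is not derivable from the premises (the permission P(escalate_backup) asserts only ¬O(¬escalate_backup), not O(escalate_backup)), so it does not yield O(¬stow_gear).
No other premise forces O(¬stow_gear). An ideal world satisfying every premise can still have stow_gear true, so F(stow_gear) is not derivable.

No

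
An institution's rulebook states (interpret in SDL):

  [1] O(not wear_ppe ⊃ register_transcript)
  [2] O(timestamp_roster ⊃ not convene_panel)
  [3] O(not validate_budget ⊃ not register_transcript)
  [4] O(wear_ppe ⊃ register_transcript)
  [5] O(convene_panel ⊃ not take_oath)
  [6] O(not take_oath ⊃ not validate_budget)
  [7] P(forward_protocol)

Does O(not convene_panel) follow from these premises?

By case analysis on not wear_ppe: premise 1 gives O(not wear_ppe ⊃ register_transcript) and premise 4 gives O(wear_ppe ⊃ register_transcript), so O(register_transcript) either way.
Premise 3 is O(not validate_budget ⊃ not register_transcript); contrapositively O(register_transcript ⊃ validate_budget). Since O(register_transcript) holds, K gives O(validate_budget).
The contrapositive of premise 6 (O(not take_oath ⊃ not validate_budget)) is O(validate_budget ⊃ take_oath), and O(validate_budget) is already established, so O(take_oath).
The contrapositive of premise 5 (O(convene_panel ⊃ not take_oath)) is O(take_oath ⊃ not convene_panel), and O(take_oath) is already established, so O(not convene_panel).
Premises 2, 7 do not contribute to this derivation.
So O(not convene_panel) follows.

Yes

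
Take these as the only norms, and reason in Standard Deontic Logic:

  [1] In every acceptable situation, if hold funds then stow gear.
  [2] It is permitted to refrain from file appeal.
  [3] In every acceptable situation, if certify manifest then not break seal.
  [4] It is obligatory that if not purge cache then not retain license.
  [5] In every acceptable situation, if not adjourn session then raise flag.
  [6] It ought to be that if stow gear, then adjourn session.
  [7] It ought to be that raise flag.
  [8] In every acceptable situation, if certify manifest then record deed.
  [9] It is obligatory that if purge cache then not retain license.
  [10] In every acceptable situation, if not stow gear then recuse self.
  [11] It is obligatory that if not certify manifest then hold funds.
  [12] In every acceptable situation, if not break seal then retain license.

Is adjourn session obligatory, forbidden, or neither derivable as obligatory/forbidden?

Obligatory

Premises 4 and 9 cover both cases: O(¬purge_cache → ¬retain_license) and O(purge_cache → ¬retain_license). Since ¬purge_cache ∨ purge_cache is a tautology, O(¬retain_license) follows.
The contrapositive of premise 12 (O(¬break_seal → retain_license)) is O(¬retain_license → break_seal), and O(¬retain_license) is already established, so O(break_seal).
The contrapositive of premise 3 (O(certify_manifest → ¬break_seal)) is O(break_seal → ¬certify_manifest), and O(break_seal) is already established, so O(¬certify_manifest).
From O(¬certify_manifest) and premise 11, O(¬certify_manifest → hold_funds), we obtain O(hold_funds).
From O(hold_funds) and premise 1, O(hold_funds → stow_gear), we obtain O(stow_gear).
From O(stow_gear) and premise 6, O(stow_gear → adjourn_session), we obtain O(adjourn_session).
Premises 2, 5, 7, 8, 10 do not contribute to this derivation.
Hence adjourn_session is obligatory.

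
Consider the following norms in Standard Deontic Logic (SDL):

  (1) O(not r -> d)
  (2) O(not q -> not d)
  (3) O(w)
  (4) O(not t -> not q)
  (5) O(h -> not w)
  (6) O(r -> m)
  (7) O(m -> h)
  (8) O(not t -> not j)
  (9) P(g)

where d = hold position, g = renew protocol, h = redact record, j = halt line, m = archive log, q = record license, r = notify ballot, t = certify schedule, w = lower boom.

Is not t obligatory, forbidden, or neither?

Premise 3 gives O(w).
Premise 5, O(h -> not w), contraposes to O(w -> not h); with O(w) we get O(not h).
Premise 7 is O(m -> h); contrapositively O(not h -> not m). Since O(not h) holds, K gives O(not m).
The contrapositive of premise 6 (O(r -> m)) is O(not m -> not r), and O(not m) is already established, so O(not r).
Premise 1 is O(not r -> d); since O(not r), deontic closure gives O(d).
The contrapositive of premise 2 (O(not q -> not d)) is O(d -> q), and O(d) is already established, so O(q).
Premise 4 is O(not t -> not q); contrapositively O(q -> t). Since O(q) holds, K gives O(t).
Premises 8, 9 do not contribute to this derivation.
Thus O(t), which is F(not t): not t is forbidden.

Forbidden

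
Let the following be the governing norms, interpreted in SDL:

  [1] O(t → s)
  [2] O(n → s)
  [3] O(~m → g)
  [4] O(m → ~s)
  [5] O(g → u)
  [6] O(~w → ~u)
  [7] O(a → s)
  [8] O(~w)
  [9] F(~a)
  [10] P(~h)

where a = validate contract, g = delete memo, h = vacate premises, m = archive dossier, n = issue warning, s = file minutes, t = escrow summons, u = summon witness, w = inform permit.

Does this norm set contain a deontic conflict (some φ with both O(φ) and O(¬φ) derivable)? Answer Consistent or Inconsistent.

Inconsistent

Premise 9 is F(~a), i.e. O(a).
With premise 7, O(a → s), the K-axiom yields O(s).
Premise 4, O(m → ~s), contraposes to O(s → ~m); with O(s) we get O(~m).
Applying K to premise 3 (O(~m → g)) and O(~m) yields O(g).
With premise 5, O(g → u), the K-axiom yields O(u).
Premise 6 is O(~w → ~u); contrapositively O(u → w). Since O(u) holds, K gives O(w).
Yet premise 8 states O(~w).
We now have both O(w) and O(~w) — w is simultaneously obligatory and forbidden, violating the D-axiom.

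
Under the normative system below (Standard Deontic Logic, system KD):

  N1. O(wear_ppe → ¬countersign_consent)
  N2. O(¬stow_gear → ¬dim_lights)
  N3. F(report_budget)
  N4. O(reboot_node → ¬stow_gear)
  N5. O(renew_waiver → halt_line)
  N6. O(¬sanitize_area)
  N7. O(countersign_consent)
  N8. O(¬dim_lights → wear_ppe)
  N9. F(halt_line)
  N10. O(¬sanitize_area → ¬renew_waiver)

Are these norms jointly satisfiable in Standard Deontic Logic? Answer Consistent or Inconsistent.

Premise 5 is O(renew_waiver → halt_line), but O(renew_waiver) is not derivable from the premises, so it does not yield O(halt_line).
So O(halt_line) is not derivable, and the apparent clash with O(¬halt_line) does not arise.
A world satisfying every obligation exists (e.g. countersign_consent=true, dim_lights=true, halt_line=false, reboot_node=false, renew_waiver=false, report_budget=false, sanitize_area=false, stow_gear=true, wear_ppe=false); no atom is both obligatory and forbidden, so the set is consistent.

Consistent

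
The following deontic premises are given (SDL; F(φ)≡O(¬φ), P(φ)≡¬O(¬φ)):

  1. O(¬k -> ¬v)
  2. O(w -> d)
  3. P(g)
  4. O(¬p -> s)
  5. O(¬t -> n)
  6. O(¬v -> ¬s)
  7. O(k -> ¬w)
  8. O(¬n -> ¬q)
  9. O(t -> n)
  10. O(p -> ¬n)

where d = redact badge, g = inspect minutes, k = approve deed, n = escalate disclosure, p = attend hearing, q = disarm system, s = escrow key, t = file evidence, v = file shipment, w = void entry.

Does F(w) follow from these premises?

By case analysis on t: premise 9 gives O(t -> n) and premise 5 gives O(¬t -> n), so O(n) either way.
Premise 10, O(p -> ¬n), contraposes to O(n -> ¬p); with O(n) we get O(¬p).
Applying K to premise 4 (O(¬p -> s)) and O(¬p) yields O(s).
Premise 6, O(¬v -> ¬s), contraposes to O(s -> v); with O(s) we get O(v).
The contrapositive of premise 1 (O(¬k -> ¬v)) is O(v -> k), and O(v) is already established, so O(k).
With premise 7, O(k -> ¬w), the K-axiom yields O(¬w).
Premises 2, 3, 8 do not contribute to this derivation.
So O(¬w) holds, i.e. F(w). The claim follows.

Yes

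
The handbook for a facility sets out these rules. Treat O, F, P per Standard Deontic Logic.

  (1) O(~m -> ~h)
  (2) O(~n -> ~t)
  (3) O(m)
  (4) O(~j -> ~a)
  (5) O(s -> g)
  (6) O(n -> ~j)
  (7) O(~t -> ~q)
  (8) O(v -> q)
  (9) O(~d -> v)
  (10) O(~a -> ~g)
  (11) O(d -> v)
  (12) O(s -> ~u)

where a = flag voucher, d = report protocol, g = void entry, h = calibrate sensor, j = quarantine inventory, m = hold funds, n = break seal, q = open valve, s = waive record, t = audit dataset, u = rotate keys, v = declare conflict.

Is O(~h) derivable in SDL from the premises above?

No

Premise 1 is O(~m -> ~h), but O(~m) is not derivable from the premises, so it does not yield O(~h).
No other premise forces O(~h). An ideal world satisfying every premise can still have ~h false, so O(~h) is not derivable.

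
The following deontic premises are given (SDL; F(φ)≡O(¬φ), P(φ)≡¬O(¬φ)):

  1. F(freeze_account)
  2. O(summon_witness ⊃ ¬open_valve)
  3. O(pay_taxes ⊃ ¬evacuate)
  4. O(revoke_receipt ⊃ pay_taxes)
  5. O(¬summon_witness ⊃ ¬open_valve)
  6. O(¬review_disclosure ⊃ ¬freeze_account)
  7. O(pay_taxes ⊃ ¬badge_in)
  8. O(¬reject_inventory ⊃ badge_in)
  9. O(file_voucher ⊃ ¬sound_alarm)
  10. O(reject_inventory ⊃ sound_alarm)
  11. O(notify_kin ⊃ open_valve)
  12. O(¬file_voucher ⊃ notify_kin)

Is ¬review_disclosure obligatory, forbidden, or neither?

Neither

Premise 6 is O(¬review_disclosure ⊃ ¬freeze_account); even if O(¬freeze_account) held, inferring O(¬review_disclosure) would be affirming the consequent — invalid.
No premise or chain of K-axiom applications forces O(¬review_disclosure), and none forces O(review_disclosure). So ¬review_disclosure is neither obligatory nor forbidden under these norms.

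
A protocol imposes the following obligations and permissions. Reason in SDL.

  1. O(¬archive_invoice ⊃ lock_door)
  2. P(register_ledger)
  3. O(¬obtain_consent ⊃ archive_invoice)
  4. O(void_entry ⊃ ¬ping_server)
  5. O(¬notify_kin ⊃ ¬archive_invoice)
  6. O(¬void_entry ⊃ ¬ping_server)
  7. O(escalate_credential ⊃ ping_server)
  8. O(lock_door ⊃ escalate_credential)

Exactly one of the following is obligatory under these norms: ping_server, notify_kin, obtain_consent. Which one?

Premises 6 and 4 are O(¬void_entry ⊃ ¬ping_server) and O(void_entry ⊃ ¬ping_server); every ideal world satisfies ¬void_entry or void_entry, so in either case ¬ping_server holds — hence O(¬ping_server).
The contrapositive of premise 7 (O(escalate_credential ⊃ ping_server)) is O(¬ping_server ⊃ ¬escalate_credential), and O(¬ping_server) is already established, so O(¬escalate_credential).
Premise 8 is O(lock_door ⊃ escalate_credential); contrapositively O(¬escalate_credential ⊃ ¬lock_door). Since O(¬escalate_credential) holds, K gives O(¬lock_door).
Premise 1 is O(¬archive_invoice ⊃ lock_door); contrapositively O(¬lock_door ⊃ archive_invoice). Since O(¬lock_door) holds, K gives O(archive_invoice).
The contrapositive of premise 5 (O(¬notify_kin ⊃ ¬archive_invoice)) is O(archive_invoice ⊃ notify_kin), and O(archive_invoice) is already established, so O(notify_kin).
So O(notify_kin) holds — notify_kin is obligatory. None of the other listed options is made obligatory by any chain of premises.

notify_kin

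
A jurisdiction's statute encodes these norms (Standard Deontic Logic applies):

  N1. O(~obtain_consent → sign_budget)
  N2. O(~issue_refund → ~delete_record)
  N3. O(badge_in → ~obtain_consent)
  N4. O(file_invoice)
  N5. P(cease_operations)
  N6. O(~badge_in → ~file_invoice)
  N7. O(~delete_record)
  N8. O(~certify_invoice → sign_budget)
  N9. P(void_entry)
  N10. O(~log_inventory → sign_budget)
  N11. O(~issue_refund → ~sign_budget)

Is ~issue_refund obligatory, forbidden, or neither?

Forbidden

From premise 4 we have O(file_invoice).
Premise 6, O(~badge_in → ~file_invoice), contraposes to O(file_invoice → badge_in); with O(file_invoice) we get O(badge_in).
With premise 3, O(badge_in → ~obtain_consent), the K-axiom yields O(~obtain_consent).
From O(~obtain_consent) and premise 1, O(~obtain_consent → sign_budget), we obtain O(sign_budget).
Premise 11, O(~issue_refund → ~sign_budget), contraposes to O(sign_budget → issue_refund); with O(sign_budget) we get O(issue_refund).
Premises 2, 5, 7, 8, 9, 10 do not contribute to this derivation.
Thus O(issue_refund), which is F(~issue_refund): ~issue_refund is forbidden.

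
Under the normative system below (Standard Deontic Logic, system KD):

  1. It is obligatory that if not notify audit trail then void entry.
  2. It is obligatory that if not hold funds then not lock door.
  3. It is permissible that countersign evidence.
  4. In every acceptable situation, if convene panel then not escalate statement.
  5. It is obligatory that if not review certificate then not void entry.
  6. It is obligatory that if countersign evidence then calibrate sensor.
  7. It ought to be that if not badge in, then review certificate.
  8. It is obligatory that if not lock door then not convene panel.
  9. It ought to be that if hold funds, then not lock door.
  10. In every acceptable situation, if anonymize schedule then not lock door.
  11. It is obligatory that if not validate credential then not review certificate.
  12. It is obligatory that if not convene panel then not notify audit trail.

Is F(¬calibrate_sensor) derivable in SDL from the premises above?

Premise 6 is O(countersign_evidence → calibrate_sensor), but O(countersign_evidence) is not derivable from the premises (the permission P(countersign_evidence) asserts only ¬O(¬countersign_evidence), not O(countersign_evidence)), so it does not yield O(calibrate_sensor).
No other premise forces O(calibrate_sensor). An ideal world satisfying every premise can still have ¬calibrate_sensor true, so F(¬calibrate_sensor) is not derivable.

No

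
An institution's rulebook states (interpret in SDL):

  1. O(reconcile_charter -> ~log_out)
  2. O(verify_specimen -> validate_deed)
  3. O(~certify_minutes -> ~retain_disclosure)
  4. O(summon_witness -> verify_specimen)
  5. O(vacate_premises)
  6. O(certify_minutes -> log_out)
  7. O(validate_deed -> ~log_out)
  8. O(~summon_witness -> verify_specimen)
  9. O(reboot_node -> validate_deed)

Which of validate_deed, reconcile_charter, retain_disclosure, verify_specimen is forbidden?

retain_disclosure

Premises 4 and 8 cover both cases: O(summon_witness -> verify_specimen) and O(~summon_witness -> verify_specimen). Since summon_witness ∨ ~summon_witness is a tautology, O(verify_specimen) follows.
Premise 2 is O(verify_specimen -> validate_deed); since O(verify_specimen), deontic closure gives O(validate_deed).
Applying K to premise 7 (O(validate_deed -> ~log_out)) and O(validate_deed) yields O(~log_out).
Premise 6 is O(certify_minutes -> log_out); contrapositively O(~log_out -> ~certify_minutes). Since O(~log_out) holds, K gives O(~certify_minutes).
Applying K to premise 3 (O(~certify_minutes -> ~retain_disclosure)) and O(~certify_minutes) yields O(~retain_disclosure).
So O(~retain_disclosure) holds, i.e. retain_disclosure is forbidden. None of the other listed options is forbidden under the premises.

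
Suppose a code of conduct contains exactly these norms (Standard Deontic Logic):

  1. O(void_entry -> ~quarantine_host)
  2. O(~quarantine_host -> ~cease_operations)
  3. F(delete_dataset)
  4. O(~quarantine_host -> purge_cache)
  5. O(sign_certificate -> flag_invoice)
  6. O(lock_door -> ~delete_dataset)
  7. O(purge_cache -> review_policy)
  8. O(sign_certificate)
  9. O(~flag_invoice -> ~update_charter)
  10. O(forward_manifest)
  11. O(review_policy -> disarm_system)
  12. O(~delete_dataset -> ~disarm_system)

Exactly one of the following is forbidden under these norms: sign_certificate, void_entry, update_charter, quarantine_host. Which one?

void_entry

F(delete_dataset) at premise 3 means O(~delete_dataset).
Applying K to premise 12 (O(~delete_dataset -> ~disarm_system)) and O(~delete_dataset) yields O(~disarm_system).
Premise 11 is O(review_policy -> disarm_system); contrapositively O(~disarm_system -> ~review_policy). Since O(~disarm_system) holds, K gives O(~review_policy).
Premise 7 is O(purge_cache -> review_policy); contrapositively O(~review_policy -> ~purge_cache). Since O(~review_policy) holds, K gives O(~purge_cache).
The contrapositive of premise 4 (O(~quarantine_host -> purge_cache)) is O(~purge_cache -> quarantine_host), and O(~purge_cache) is already established, so O(quarantine_host).
The contrapositive of premise 1 (O(void_entry -> ~quarantine_host)) is O(quarantine_host -> ~void_entry), and O(quarantine_host) is already established, so O(~void_entry).
So O(~void_entry) holds, i.e. void_entry is forbidden. None of the other listed options is forbidden under the premises.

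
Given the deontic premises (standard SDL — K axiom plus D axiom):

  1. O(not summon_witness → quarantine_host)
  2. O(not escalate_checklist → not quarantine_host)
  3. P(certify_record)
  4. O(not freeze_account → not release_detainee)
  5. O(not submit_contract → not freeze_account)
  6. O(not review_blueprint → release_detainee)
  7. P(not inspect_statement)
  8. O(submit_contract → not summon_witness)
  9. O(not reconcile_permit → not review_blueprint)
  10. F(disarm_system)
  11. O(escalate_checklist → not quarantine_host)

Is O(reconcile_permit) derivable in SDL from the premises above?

Premises 2 and 11 are O(not escalate_checklist → not quarantine_host) and O(escalate_checklist → not quarantine_host); every ideal world satisfies not escalate_checklist or escalate_checklist, so in either case not quarantine_host holds — hence O(not quarantine_host).
The contrapositive of premise 1 (O(not summon_witness → quarantine_host)) is O(not quarantine_host → summon_witness), and O(not quarantine_host) is already established, so O(summon_witness).
Premise 8, O(submit_contract → not summon_witness), contraposes to O(summon_witness → not submit_contract); with O(summon_witness) we get O(not submit_contract).
With premise 5, O(not submit_contract → not freeze_account), the K-axiom yields O(not freeze_account).
From O(not freeze_account) and premise 4, O(not freeze_account → not release_detainee), we obtain O(not release_detainee).
Premise 6, O(not review_blueprint → release_detainee), contraposes to O(not release_detainee → review_blueprint); with O(not release_detainee) we get O(review_blueprint).
Premise 9, O(not reconcile_permit → not review_blueprint), contraposes to O(review_blueprint → reconcile_permit); with O(review_blueprint) we get O(reconcile_permit).
Premises 3, 7, 10 do not contribute to this derivation.
So O(reconcile_permit) follows.

Yes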